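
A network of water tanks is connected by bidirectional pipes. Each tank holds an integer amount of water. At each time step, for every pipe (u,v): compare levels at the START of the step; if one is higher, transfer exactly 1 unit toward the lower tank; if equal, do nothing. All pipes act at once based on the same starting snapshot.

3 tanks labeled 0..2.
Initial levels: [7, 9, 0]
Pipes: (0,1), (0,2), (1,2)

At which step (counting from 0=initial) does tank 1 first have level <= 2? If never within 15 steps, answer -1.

Step 1: flows [1->0,0->2,1->2] -> levels [7 7 2]
Step 2: flows [0=1,0->2,1->2] -> levels [6 6 4]
Step 3: flows [0=1,0->2,1->2] -> levels [5 5 6]
Step 4: flows [0=1,2->0,2->1] -> levels [6 6 4]
  -> period-2 cycle (repeats step 2); tank 1 never drops to <=2
Tank 1 never reaches <=2 within 15 steps

Answer: -1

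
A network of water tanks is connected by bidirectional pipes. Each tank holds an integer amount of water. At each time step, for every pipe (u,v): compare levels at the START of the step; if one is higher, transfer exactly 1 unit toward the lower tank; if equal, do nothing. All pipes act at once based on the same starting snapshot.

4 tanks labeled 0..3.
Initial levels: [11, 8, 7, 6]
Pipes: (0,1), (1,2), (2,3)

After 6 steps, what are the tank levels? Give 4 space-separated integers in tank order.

Step 1: flows [0->1,1->2,2->3] -> levels [10 8 7 7]
Step 2: flows [0->1,1->2,2=3] -> levels [9 8 8 7]
Step 3: flows [0->1,1=2,2->3] -> levels [8 9 7 8]
Step 4: flows [1->0,1->2,3->2] -> levels [9 7 9 7]
Step 5: flows [0->1,2->1,2->3] -> levels [8 9 7 8]
  -> period-2 cycle: step 5 state = step 3 state
  -> state at step 6: (6-3) mod 2 = 1, same as step 4 -> [9 7 9 7]

Answer: 9 7 9 7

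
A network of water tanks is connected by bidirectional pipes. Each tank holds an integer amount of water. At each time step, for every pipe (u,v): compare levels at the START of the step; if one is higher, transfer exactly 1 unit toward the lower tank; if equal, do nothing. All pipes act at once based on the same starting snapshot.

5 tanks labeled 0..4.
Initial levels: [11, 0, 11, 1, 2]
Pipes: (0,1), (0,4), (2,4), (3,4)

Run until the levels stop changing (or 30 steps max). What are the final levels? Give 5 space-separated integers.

Step 1: flows [0->1,0->4,2->4,4->3] -> levels [9 1 10 2 3]
Step 2: flows [0->1,0->4,2->4,4->3] -> levels [7 2 9 3 4]
Step 3: flows [0->1,0->4,2->4,4->3] -> levels [5 3 8 4 5]
Step 4: flows [0->1,0=4,2->4,4->3] -> levels [4 4 7 5 5]
Step 5: flows [0=1,4->0,2->4,3=4] -> levels [5 4 6 5 5]
Step 6: flows [0->1,0=4,2->4,3=4] -> levels [4 5 5 5 6]
Step 7: flows [1->0,4->0,4->2,4->3] -> levels [6 4 6 6 3]
Step 8: flows [0->1,0->4,2->4,3->4] -> levels [4 5 5 5 6]
  -> period-2 cycle: step 8 state = step 6 state; never stabilizes
  -> state at step 30: (30-6) mod 2 = 0, same as step 6 -> [4 5 5 5 6]

Answer: 4 5 5 5 6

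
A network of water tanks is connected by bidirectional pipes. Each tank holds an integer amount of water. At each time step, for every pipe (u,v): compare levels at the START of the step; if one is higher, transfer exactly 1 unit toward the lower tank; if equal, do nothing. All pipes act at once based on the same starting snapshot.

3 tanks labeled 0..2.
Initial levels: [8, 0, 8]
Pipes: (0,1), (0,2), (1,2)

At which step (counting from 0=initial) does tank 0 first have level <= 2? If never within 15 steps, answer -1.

Answer: -1

Derivation:
Step 1: flows [0->1,0=2,2->1] -> levels [7 2 7]
Step 2: flows [0->1,0=2,2->1] -> levels [6 4 6]
Step 3: flows [0->1,0=2,2->1] -> levels [5 6 5]
Step 4: flows [1->0,0=2,1->2] -> levels [6 4 6]
  -> period-2 cycle (repeats step 2); tank 0 never drops to <=2
Tank 0 never reaches <=2 within 15 steps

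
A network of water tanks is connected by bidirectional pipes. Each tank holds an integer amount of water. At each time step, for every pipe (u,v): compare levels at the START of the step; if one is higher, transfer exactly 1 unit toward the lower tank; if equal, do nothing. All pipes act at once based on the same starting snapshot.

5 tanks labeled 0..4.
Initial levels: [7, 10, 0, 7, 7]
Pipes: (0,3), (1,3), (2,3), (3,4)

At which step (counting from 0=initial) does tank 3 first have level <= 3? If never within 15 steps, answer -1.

Step 1: flows [0=3,1->3,3->2,3=4] -> levels [7 9 1 7 7]
Step 2: flows [0=3,1->3,3->2,3=4] -> levels [7 8 2 7 7]
Step 3: flows [0=3,1->3,3->2,3=4] -> levels [7 7 3 7 7]
Step 4: flows [0=3,1=3,3->2,3=4] -> levels [7 7 4 6 7]
Step 5: flows [0->3,1->3,3->2,4->3] -> levels [6 6 5 8 6]
Step 6: flows [3->0,3->1,3->2,3->4] -> levels [7 7 6 4 7]
Step 7: flows [0->3,1->3,2->3,4->3] -> levels [6 6 5 8 6]
  -> period-2 cycle (repeats step 5); tank 3 never drops to <=3
Tank 3 never reaches <=3 within 15 steps

Answer: -1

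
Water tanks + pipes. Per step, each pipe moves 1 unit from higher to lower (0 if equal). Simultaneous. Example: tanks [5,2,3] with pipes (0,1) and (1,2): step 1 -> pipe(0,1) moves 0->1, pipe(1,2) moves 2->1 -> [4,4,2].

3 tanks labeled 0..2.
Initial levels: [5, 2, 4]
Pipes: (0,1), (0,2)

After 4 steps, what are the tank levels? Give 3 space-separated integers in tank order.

Step 1: flows [0->1,0->2] -> levels [3 3 5]
Step 2: flows [0=1,2->0] -> levels [4 3 4]
Step 3: flows [0->1,0=2] -> levels [3 4 4]
Step 4: flows [1->0,2->0] -> levels [5 3 3]

Answer: 5 3 3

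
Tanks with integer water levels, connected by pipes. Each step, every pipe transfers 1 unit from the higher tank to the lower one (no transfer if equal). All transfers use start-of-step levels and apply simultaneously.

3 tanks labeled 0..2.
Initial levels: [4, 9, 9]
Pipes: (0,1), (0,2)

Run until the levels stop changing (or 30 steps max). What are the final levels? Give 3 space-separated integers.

Step 1: flows [1->0,2->0] -> levels [6 8 8]
Step 2: flows [1->0,2->0] -> levels [8 7 7]
Step 3: flows [0->1,0->2] -> levels [6 8 8]
  -> period-2 cycle: step 3 state = step 1 state; never stabilizes
  -> state at step 30: (30-1) mod 2 = 1, same as step 2 -> [8 7 7]

Answer: 8 7 7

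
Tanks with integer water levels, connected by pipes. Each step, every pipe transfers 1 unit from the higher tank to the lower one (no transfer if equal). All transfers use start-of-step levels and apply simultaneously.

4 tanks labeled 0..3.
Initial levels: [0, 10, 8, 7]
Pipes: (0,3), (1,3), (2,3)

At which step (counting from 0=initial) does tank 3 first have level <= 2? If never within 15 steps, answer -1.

Answer: -1

Derivation:
Step 1: flows [3->0,1->3,2->3] -> levels [1 9 7 8]
Step 2: flows [3->0,1->3,3->2] -> levels [2 8 8 7]
Step 3: flows [3->0,1->3,2->3] -> levels [3 7 7 8]
Step 4: flows [3->0,3->1,3->2] -> levels [4 8 8 5]
Step 5: flows [3->0,1->3,2->3] -> levels [5 7 7 6]
Step 6: flows [3->0,1->3,2->3] -> levels [6 6 6 7]
Step 7: flows [3->0,3->1,3->2] -> levels [7 7 7 4]
Step 8: flows [0->3,1->3,2->3] -> levels [6 6 6 7]
  -> period-2 cycle (repeats step 6); tank 3 never drops to <=2
Tank 3 never reaches <=2 within 15 steps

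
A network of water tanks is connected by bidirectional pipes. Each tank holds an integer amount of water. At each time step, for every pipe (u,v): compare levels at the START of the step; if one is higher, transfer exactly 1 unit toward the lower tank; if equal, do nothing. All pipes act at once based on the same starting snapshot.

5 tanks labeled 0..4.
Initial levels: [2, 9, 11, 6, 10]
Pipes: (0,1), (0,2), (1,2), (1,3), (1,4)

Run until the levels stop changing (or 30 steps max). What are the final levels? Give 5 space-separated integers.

Answer: 8 5 8 8 9

Derivation:
Step 1: flows [1->0,2->0,2->1,1->3,4->1] -> levels [4 9 9 7 9]
Step 2: flows [1->0,2->0,1=2,1->3,1=4] -> levels [6 7 8 8 9]
Step 3: flows [1->0,2->0,2->1,3->1,4->1] -> levels [8 9 6 7 8]
Step 4: flows [1->0,0->2,1->2,1->3,1->4] -> levels [8 5 8 8 9]
Step 5: flows [0->1,0=2,2->1,3->1,4->1] -> levels [7 9 7 7 8]
Step 6: flows [1->0,0=2,1->2,1->3,1->4] -> levels [8 5 8 8 9]
  -> period-2 cycle: step 6 state = step 4 state; never stabilizes
  -> state at step 30: (30-4) mod 2 = 0, same as step 4 -> [8 5 8 8 9]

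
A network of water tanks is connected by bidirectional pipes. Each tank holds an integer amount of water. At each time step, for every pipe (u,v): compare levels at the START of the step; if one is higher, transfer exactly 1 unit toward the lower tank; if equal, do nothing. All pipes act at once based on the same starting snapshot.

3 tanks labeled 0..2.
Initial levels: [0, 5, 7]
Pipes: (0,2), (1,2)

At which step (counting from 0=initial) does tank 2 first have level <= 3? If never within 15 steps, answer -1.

Answer: -1

Derivation:
Step 1: flows [2->0,2->1] -> levels [1 6 5]
Step 2: flows [2->0,1->2] -> levels [2 5 5]
Step 3: flows [2->0,1=2] -> levels [3 5 4]
Step 4: flows [2->0,1->2] -> levels [4 4 4]
Step 5: flows [0=2,1=2] -> levels [4 4 4]
  -> stable; tank 2 stays at 4 > 3
Tank 2 never reaches <=3 within 15 steps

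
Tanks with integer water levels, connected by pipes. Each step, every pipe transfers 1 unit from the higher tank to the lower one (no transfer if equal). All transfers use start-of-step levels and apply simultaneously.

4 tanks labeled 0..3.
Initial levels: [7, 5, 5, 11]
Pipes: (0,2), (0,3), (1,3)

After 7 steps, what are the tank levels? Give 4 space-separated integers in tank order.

Step 1: flows [0->2,3->0,3->1] -> levels [7 6 6 9]
Step 2: flows [0->2,3->0,3->1] -> levels [7 7 7 7]
Step 3: flows [0=2,0=3,1=3] -> levels [7 7 7 7]
  -> stable; steps 4..7 unchanged -> [7 7 7 7]

Answer: 7 7 7 7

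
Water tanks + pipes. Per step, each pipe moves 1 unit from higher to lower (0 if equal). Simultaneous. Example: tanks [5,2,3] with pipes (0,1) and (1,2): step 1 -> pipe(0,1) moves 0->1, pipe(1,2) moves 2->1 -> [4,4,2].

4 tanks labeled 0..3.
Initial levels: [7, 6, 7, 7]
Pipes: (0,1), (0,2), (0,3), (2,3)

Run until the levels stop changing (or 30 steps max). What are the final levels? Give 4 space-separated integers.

Answer: 9 6 6 6

Derivation:
Step 1: flows [0->1,0=2,0=3,2=3] -> levels [6 7 7 7]
Step 2: flows [1->0,2->0,3->0,2=3] -> levels [9 6 6 6]
Step 3: flows [0->1,0->2,0->3,2=3] -> levels [6 7 7 7]
  -> period-2 cycle: step 3 state = step 1 state; never stabilizes
  -> state at step 30: (30-1) mod 2 = 1, same as step 2 -> [9 6 6 6]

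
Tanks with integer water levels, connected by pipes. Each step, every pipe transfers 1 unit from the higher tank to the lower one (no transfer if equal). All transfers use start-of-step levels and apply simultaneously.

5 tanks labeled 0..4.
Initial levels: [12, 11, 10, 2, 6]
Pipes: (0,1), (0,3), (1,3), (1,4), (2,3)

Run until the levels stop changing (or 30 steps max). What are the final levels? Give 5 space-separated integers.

Step 1: flows [0->1,0->3,1->3,1->4,2->3] -> levels [10 10 9 5 7]
Step 2: flows [0=1,0->3,1->3,1->4,2->3] -> levels [9 8 8 8 8]
Step 3: flows [0->1,0->3,1=3,1=4,2=3] -> levels [7 9 8 9 8]
Step 4: flows [1->0,3->0,1=3,1->4,3->2] -> levels [9 7 9 7 9]
Step 5: flows [0->1,0->3,1=3,4->1,2->3] -> levels [7 9 8 9 8]
  -> period-2 cycle: step 5 state = step 3 state; never stabilizes
  -> state at step 30: (30-3) mod 2 = 1, same as step 4 -> [9 7 9 7 9]

Answer: 9 7 9 7 9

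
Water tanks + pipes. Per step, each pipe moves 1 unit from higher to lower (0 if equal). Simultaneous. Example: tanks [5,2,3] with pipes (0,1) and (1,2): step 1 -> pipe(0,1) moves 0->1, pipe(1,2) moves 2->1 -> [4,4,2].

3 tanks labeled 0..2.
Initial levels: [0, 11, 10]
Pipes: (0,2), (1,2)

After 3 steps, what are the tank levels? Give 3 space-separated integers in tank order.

Step 1: flows [2->0,1->2] -> levels [1 10 10]
Step 2: flows [2->0,1=2] -> levels [2 10 9]
Step 3: flows [2->0,1->2] -> levels [3 9 9]

Answer: 3 9 9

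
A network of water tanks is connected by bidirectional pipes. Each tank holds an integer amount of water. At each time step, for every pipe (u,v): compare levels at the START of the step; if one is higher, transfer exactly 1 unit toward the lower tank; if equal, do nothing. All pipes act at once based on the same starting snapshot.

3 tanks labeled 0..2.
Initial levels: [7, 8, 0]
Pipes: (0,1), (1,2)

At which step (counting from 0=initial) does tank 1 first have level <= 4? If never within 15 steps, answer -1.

Answer: -1

Derivation:
Step 1: flows [1->0,1->2] -> levels [8 6 1]
Step 2: flows [0->1,1->2] -> levels [7 6 2]
Step 3: flows [0->1,1->2] -> levels [6 6 3]
Step 4: flows [0=1,1->2] -> levels [6 5 4]
Step 5: flows [0->1,1->2] -> levels [5 5 5]
Step 6: flows [0=1,1=2] -> levels [5 5 5]
  -> stable; tank 1 stays at 5 > 4
Tank 1 never reaches <=4 within 15 steps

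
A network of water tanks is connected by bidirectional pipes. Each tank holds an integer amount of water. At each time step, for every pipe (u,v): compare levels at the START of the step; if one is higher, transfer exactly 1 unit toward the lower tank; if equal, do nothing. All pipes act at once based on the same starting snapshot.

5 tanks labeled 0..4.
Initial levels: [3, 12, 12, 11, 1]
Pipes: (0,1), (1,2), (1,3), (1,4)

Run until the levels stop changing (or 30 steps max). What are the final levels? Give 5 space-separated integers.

Answer: 7 9 8 8 7

Derivation:
Step 1: flows [1->0,1=2,1->3,1->4] -> levels [4 9 12 12 2]
Step 2: flows [1->0,2->1,3->1,1->4] -> levels [5 9 11 11 3]
Step 3: flows [1->0,2->1,3->1,1->4] -> levels [6 9 10 10 4]
Step 4: flows [1->0,2->1,3->1,1->4] -> levels [7 9 9 9 5]
Step 5: flows [1->0,1=2,1=3,1->4] -> levels [8 7 9 9 6]
Step 6: flows [0->1,2->1,3->1,1->4] -> levels [7 9 8 8 7]
Step 7: flows [1->0,1->2,1->3,1->4] -> levels [8 5 9 9 8]
Step 8: flows [0->1,2->1,3->1,4->1] -> levels [7 9 8 8 7]
  -> period-2 cycle: step 8 state = step 6 state; never stabilizes
  -> state at step 30: (30-6) mod 2 = 0, same as step 6 -> [7 9 8 8 7]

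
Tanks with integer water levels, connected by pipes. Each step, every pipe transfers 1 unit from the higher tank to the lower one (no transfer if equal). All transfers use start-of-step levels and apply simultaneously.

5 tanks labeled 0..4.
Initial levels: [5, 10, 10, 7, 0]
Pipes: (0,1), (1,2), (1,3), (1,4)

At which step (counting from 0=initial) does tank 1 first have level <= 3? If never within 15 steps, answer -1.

Step 1: flows [1->0,1=2,1->3,1->4] -> levels [6 7 10 8 1]
Step 2: flows [1->0,2->1,3->1,1->4] -> levels [7 7 9 7 2]
Step 3: flows [0=1,2->1,1=3,1->4] -> levels [7 7 8 7 3]
Step 4: flows [0=1,2->1,1=3,1->4] -> levels [7 7 7 7 4]
Step 5: flows [0=1,1=2,1=3,1->4] -> levels [7 6 7 7 5]
Step 6: flows [0->1,2->1,3->1,1->4] -> levels [6 8 6 6 6]
Step 7: flows [1->0,1->2,1->3,1->4] -> levels [7 4 7 7 7]
Step 8: flows [0->1,2->1,3->1,4->1] -> levels [6 8 6 6 6]
  -> period-2 cycle (repeats step 6); tank 1 never drops to <=3
Tank 1 never reaches <=3 within 15 steps

Answer: -1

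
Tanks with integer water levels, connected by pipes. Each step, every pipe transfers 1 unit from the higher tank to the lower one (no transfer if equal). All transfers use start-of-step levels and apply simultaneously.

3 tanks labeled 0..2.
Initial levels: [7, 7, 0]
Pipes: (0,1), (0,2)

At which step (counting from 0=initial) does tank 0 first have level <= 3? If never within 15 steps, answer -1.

Step 1: flows [0=1,0->2] -> levels [6 7 1]
Step 2: flows [1->0,0->2] -> levels [6 6 2]
Step 3: flows [0=1,0->2] -> levels [5 6 3]
Step 4: flows [1->0,0->2] -> levels [5 5 4]
Step 5: flows [0=1,0->2] -> levels [4 5 5]
Step 6: flows [1->0,2->0] -> levels [6 4 4]
Step 7: flows [0->1,0->2] -> levels [4 5 5]
  -> period-2 cycle (repeats step 5); tank 0 never drops to <=3
Tank 0 never reaches <=3 within 15 steps

Answer: -1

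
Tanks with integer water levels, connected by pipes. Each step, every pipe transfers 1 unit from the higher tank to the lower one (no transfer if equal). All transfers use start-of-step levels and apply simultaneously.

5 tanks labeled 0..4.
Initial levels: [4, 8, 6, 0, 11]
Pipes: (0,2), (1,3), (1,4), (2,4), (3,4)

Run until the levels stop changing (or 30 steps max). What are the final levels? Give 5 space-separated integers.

Step 1: flows [2->0,1->3,4->1,4->2,4->3] -> levels [5 8 6 2 8]
Step 2: flows [2->0,1->3,1=4,4->2,4->3] -> levels [6 7 6 4 6]
Step 3: flows [0=2,1->3,1->4,2=4,4->3] -> levels [6 5 6 6 6]
Step 4: flows [0=2,3->1,4->1,2=4,3=4] -> levels [6 7 6 5 5]
Step 5: flows [0=2,1->3,1->4,2->4,3=4] -> levels [6 5 5 6 7]
Step 6: flows [0->2,3->1,4->1,4->2,4->3] -> levels [5 7 7 6 4]
Step 7: flows [2->0,1->3,1->4,2->4,3->4] -> levels [6 5 5 6 7]
  -> period-2 cycle: step 7 state = step 5 state; never stabilizes
  -> state at step 30: (30-5) mod 2 = 1, same as step 6 -> [5 7 7 6 4]

Answer: 5 7 7 6 4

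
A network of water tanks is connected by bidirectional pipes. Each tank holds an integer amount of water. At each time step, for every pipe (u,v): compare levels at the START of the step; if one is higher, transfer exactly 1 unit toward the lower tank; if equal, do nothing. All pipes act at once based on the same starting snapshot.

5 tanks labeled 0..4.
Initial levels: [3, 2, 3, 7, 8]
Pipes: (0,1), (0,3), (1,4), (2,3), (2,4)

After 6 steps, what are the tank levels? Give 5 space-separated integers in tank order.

Step 1: flows [0->1,3->0,4->1,3->2,4->2] -> levels [3 4 5 5 6]
Step 2: flows [1->0,3->0,4->1,2=3,4->2] -> levels [5 4 6 4 4]
Step 3: flows [0->1,0->3,1=4,2->3,2->4] -> levels [3 5 4 6 5]
Step 4: flows [1->0,3->0,1=4,3->2,4->2] -> levels [5 4 6 4 4]
  -> period-2 cycle: step 4 state = step 2 state
  -> state at step 6: (6-2) mod 2 = 0, same as step 2 -> [5 4 6 4 4]

Answer: 5 4 6 4 4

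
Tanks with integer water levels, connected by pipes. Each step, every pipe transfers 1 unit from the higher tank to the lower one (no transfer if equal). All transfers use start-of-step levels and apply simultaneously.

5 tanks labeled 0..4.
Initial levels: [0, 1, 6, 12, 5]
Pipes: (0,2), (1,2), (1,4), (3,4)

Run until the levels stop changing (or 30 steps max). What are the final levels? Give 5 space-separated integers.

Step 1: flows [2->0,2->1,4->1,3->4] -> levels [1 3 4 11 5]
Step 2: flows [2->0,2->1,4->1,3->4] -> levels [2 5 2 10 5]
Step 3: flows [0=2,1->2,1=4,3->4] -> levels [2 4 3 9 6]
Step 4: flows [2->0,1->2,4->1,3->4] -> levels [3 4 3 8 6]
Step 5: flows [0=2,1->2,4->1,3->4] -> levels [3 4 4 7 6]
Step 6: flows [2->0,1=2,4->1,3->4] -> levels [4 5 3 6 6]
Step 7: flows [0->2,1->2,4->1,3=4] -> levels [3 5 5 6 5]
Step 8: flows [2->0,1=2,1=4,3->4] -> levels [4 5 4 5 6]
Step 9: flows [0=2,1->2,4->1,4->3] -> levels [4 5 5 6 4]
Step 10: flows [2->0,1=2,1->4,3->4] -> levels [5 4 4 5 6]
Step 11: flows [0->2,1=2,4->1,4->3] -> levels [4 5 5 6 4]
  -> period-2 cycle: step 11 state = step 9 state; never stabilizes
  -> state at step 30: (30-9) mod 2 = 1, same as step 10 -> [5 4 4 5 6]

Answer: 5 4 4 5 6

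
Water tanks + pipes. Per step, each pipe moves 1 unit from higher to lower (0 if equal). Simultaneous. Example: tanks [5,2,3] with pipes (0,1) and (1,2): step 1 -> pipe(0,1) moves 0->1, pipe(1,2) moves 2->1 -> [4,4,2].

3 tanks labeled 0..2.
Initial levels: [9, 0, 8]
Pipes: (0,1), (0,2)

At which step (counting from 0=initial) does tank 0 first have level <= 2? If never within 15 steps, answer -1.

Step 1: flows [0->1,0->2] -> levels [7 1 9]
Step 2: flows [0->1,2->0] -> levels [7 2 8]
Step 3: flows [0->1,2->0] -> levels [7 3 7]
Step 4: flows [0->1,0=2] -> levels [6 4 7]
Step 5: flows [0->1,2->0] -> levels [6 5 6]
Step 6: flows [0->1,0=2] -> levels [5 6 6]
Step 7: flows [1->0,2->0] -> levels [7 5 5]
Step 8: flows [0->1,0->2] -> levels [5 6 6]
  -> period-2 cycle (repeats step 6); tank 0 never drops to <=2
Tank 0 never reaches <=2 within 15 steps

Answer: -1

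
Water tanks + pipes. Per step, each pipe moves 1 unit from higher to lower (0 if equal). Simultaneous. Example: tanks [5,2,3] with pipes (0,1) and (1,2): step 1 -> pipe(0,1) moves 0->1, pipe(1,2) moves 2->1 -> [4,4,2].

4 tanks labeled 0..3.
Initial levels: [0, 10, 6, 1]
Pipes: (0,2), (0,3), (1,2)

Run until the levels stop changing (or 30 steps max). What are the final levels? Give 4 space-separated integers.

Answer: 3 4 5 5

Derivation:
Step 1: flows [2->0,3->0,1->2] -> levels [2 9 6 0]
Step 2: flows [2->0,0->3,1->2] -> levels [2 8 6 1]
Step 3: flows [2->0,0->3,1->2] -> levels [2 7 6 2]
Step 4: flows [2->0,0=3,1->2] -> levels [3 6 6 2]
Step 5: flows [2->0,0->3,1=2] -> levels [3 6 5 3]
Step 6: flows [2->0,0=3,1->2] -> levels [4 5 5 3]
Step 7: flows [2->0,0->3,1=2] -> levels [4 5 4 4]
Step 8: flows [0=2,0=3,1->2] -> levels [4 4 5 4]
Step 9: flows [2->0,0=3,2->1] -> levels [5 5 3 4]
Step 10: flows [0->2,0->3,1->2] -> levels [3 4 5 5]
Step 11: flows [2->0,3->0,2->1] -> levels [5 5 3 4]
  -> period-2 cycle: step 11 state = step 9 state; never stabilizes
  -> state at step 30: (30-9) mod 2 = 1, same as step 10 -> [3 4 5 5]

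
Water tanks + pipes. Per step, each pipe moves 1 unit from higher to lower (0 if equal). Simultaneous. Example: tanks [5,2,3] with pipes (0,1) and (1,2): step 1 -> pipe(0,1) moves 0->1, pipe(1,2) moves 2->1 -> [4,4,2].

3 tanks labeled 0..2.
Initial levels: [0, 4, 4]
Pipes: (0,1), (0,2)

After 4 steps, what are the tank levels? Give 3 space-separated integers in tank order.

Answer: 4 2 2

Derivation:
Step 1: flows [1->0,2->0] -> levels [2 3 3]
Step 2: flows [1->0,2->0] -> levels [4 2 2]
Step 3: flows [0->1,0->2] -> levels [2 3 3]
  -> period-2 cycle: step 3 state = step 1 state
  -> state at step 4: (4-1) mod 2 = 1, same as step 2 -> [4 2 2]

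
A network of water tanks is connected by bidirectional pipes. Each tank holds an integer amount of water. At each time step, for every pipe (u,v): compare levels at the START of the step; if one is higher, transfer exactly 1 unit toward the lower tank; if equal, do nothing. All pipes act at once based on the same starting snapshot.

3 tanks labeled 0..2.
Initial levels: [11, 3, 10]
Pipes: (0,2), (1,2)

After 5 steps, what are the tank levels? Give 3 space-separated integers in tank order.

Step 1: flows [0->2,2->1] -> levels [10 4 10]
Step 2: flows [0=2,2->1] -> levels [10 5 9]
Step 3: flows [0->2,2->1] -> levels [9 6 9]
Step 4: flows [0=2,2->1] -> levels [9 7 8]
Step 5: flows [0->2,2->1] -> levels [8 8 8]

Answer: 8 8 8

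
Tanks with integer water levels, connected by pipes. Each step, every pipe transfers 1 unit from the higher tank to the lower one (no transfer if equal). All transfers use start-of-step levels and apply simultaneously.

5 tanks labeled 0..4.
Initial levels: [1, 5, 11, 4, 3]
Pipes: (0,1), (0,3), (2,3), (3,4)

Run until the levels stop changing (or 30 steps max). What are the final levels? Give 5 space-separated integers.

Answer: 3 5 5 7 4

Derivation:
Step 1: flows [1->0,3->0,2->3,3->4] -> levels [3 4 10 3 4]
Step 2: flows [1->0,0=3,2->3,4->3] -> levels [4 3 9 5 3]
Step 3: flows [0->1,3->0,2->3,3->4] -> levels [4 4 8 4 4]
Step 4: flows [0=1,0=3,2->3,3=4] -> levels [4 4 7 5 4]
Step 5: flows [0=1,3->0,2->3,3->4] -> levels [5 4 6 4 5]
Step 6: flows [0->1,0->3,2->3,4->3] -> levels [3 5 5 7 4]
Step 7: flows [1->0,3->0,3->2,3->4] -> levels [5 4 6 4 5]
  -> period-2 cycle: step 7 state = step 5 state; never stabilizes
  -> state at step 30: (30-5) mod 2 = 1, same as step 6 -> [3 5 5 7 4]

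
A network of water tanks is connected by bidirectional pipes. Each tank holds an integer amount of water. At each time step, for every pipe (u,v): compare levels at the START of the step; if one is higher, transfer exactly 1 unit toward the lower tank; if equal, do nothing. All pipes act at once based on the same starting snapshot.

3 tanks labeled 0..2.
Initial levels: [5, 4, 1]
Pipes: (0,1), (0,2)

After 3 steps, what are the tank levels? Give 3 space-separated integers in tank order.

Answer: 4 3 3

Derivation:
Step 1: flows [0->1,0->2] -> levels [3 5 2]
Step 2: flows [1->0,0->2] -> levels [3 4 3]
Step 3: flows [1->0,0=2] -> levels [4 3 3]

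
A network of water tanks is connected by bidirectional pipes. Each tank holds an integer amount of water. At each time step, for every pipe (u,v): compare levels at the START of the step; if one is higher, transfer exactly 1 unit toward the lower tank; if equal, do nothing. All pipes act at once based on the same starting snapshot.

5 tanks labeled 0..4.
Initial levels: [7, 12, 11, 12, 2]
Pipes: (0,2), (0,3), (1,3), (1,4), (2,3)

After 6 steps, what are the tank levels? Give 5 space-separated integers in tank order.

Step 1: flows [2->0,3->0,1=3,1->4,3->2] -> levels [9 11 11 10 3]
Step 2: flows [2->0,3->0,1->3,1->4,2->3] -> levels [11 9 9 11 4]
Step 3: flows [0->2,0=3,3->1,1->4,3->2] -> levels [10 9 11 9 5]
Step 4: flows [2->0,0->3,1=3,1->4,2->3] -> levels [10 8 9 11 6]
Step 5: flows [0->2,3->0,3->1,1->4,3->2] -> levels [10 8 11 8 7]
Step 6: flows [2->0,0->3,1=3,1->4,2->3] -> levels [10 7 9 10 8]

Answer: 10 7 9 10 8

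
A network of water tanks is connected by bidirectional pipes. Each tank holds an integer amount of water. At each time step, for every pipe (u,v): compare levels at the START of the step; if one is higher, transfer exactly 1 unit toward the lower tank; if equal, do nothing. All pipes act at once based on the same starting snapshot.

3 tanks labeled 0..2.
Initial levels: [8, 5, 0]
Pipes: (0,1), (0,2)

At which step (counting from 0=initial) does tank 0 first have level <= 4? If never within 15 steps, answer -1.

Step 1: flows [0->1,0->2] -> levels [6 6 1]
Step 2: flows [0=1,0->2] -> levels [5 6 2]
Step 3: flows [1->0,0->2] -> levels [5 5 3]
Step 4: flows [0=1,0->2] -> levels [4 5 4]
Tank 0 first reaches <=4 at step 4

Answer: 4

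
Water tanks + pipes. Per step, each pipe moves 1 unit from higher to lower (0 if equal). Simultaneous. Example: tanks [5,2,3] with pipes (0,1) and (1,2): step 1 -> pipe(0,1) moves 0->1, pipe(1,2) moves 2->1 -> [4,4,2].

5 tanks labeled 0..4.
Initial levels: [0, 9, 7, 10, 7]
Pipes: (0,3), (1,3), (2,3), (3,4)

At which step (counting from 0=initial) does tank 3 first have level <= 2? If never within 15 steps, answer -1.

Step 1: flows [3->0,3->1,3->2,3->4] -> levels [1 10 8 6 8]
Step 2: flows [3->0,1->3,2->3,4->3] -> levels [2 9 7 8 7]
Step 3: flows [3->0,1->3,3->2,3->4] -> levels [3 8 8 6 8]
Step 4: flows [3->0,1->3,2->3,4->3] -> levels [4 7 7 8 7]
Step 5: flows [3->0,3->1,3->2,3->4] -> levels [5 8 8 4 8]
Step 6: flows [0->3,1->3,2->3,4->3] -> levels [4 7 7 8 7]
  -> period-2 cycle (repeats step 4); tank 3 never drops to <=2
Tank 3 never reaches <=2 within 15 steps

Answer: -1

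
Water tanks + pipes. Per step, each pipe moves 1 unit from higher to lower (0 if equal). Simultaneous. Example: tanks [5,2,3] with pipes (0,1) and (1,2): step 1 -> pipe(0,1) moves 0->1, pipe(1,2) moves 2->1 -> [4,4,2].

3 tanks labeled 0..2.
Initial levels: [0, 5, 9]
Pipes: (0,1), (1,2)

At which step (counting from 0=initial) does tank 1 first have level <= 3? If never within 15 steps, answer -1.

Answer: -1

Derivation:
Step 1: flows [1->0,2->1] -> levels [1 5 8]
Step 2: flows [1->0,2->1] -> levels [2 5 7]
Step 3: flows [1->0,2->1] -> levels [3 5 6]
Step 4: flows [1->0,2->1] -> levels [4 5 5]
Step 5: flows [1->0,1=2] -> levels [5 4 5]
Step 6: flows [0->1,2->1] -> levels [4 6 4]
Step 7: flows [1->0,1->2] -> levels [5 4 5]
  -> period-2 cycle (repeats step 5); tank 1 never drops to <=3
Tank 1 never reaches <=3 within 15 steps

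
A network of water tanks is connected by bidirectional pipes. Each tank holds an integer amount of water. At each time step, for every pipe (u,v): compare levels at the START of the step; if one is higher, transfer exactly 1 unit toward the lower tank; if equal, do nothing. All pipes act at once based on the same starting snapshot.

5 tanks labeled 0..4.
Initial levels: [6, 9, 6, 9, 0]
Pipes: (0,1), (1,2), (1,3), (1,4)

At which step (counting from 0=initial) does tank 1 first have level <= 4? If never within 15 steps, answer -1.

Answer: 5

Derivation:
Step 1: flows [1->0,1->2,1=3,1->4] -> levels [7 6 7 9 1]
Step 2: flows [0->1,2->1,3->1,1->4] -> levels [6 8 6 8 2]
Step 3: flows [1->0,1->2,1=3,1->4] -> levels [7 5 7 8 3]
Step 4: flows [0->1,2->1,3->1,1->4] -> levels [6 7 6 7 4]
Step 5: flows [1->0,1->2,1=3,1->4] -> levels [7 4 7 7 5]
Tank 1 first reaches <=4 at step 5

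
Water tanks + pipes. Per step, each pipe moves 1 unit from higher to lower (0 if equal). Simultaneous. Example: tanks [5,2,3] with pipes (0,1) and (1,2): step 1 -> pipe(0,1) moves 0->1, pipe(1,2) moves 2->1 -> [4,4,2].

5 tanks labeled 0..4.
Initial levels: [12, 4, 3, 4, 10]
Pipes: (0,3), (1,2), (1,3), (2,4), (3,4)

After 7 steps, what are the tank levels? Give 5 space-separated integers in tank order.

Answer: 7 7 6 6 7

Derivation:
Step 1: flows [0->3,1->2,1=3,4->2,4->3] -> levels [11 3 5 6 8]
Step 2: flows [0->3,2->1,3->1,4->2,4->3] -> levels [10 5 5 7 6]
Step 3: flows [0->3,1=2,3->1,4->2,3->4] -> levels [9 6 6 6 6]
Step 4: flows [0->3,1=2,1=3,2=4,3=4] -> levels [8 6 6 7 6]
Step 5: flows [0->3,1=2,3->1,2=4,3->4] -> levels [7 7 6 6 7]
Step 6: flows [0->3,1->2,1->3,4->2,4->3] -> levels [6 5 8 9 5]
Step 7: flows [3->0,2->1,3->1,2->4,3->4] -> levels [7 7 6 6 7]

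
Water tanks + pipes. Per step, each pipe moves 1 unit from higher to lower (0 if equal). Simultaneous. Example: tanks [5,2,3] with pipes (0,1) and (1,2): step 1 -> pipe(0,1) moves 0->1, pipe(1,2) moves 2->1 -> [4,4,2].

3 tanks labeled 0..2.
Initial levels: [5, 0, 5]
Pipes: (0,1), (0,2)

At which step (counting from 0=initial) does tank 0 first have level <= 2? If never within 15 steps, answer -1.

Answer: 5

Derivation:
Step 1: flows [0->1,0=2] -> levels [4 1 5]
Step 2: flows [0->1,2->0] -> levels [4 2 4]
Step 3: flows [0->1,0=2] -> levels [3 3 4]
Step 4: flows [0=1,2->0] -> levels [4 3 3]
Step 5: flows [0->1,0->2] -> levels [2 4 4]
Tank 0 first reaches <=2 at step 5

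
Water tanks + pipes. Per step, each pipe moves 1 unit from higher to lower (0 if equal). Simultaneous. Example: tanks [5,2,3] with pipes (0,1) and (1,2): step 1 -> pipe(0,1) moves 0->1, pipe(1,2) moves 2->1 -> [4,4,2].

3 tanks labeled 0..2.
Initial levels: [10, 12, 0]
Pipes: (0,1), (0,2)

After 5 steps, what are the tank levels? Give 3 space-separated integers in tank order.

Answer: 8 9 5

Derivation:
Step 1: flows [1->0,0->2] -> levels [10 11 1]
Step 2: flows [1->0,0->2] -> levels [10 10 2]
Step 3: flows [0=1,0->2] -> levels [9 10 3]
Step 4: flows [1->0,0->2] -> levels [9 9 4]
Step 5: flows [0=1,0->2] -> levels [8 9 5]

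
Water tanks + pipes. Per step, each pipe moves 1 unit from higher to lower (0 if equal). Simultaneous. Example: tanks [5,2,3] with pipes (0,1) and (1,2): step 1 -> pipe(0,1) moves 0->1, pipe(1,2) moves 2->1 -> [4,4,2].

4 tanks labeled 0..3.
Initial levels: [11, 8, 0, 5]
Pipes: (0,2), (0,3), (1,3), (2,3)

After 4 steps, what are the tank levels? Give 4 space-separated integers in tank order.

Answer: 5 6 5 8

Derivation:
Step 1: flows [0->2,0->3,1->3,3->2] -> levels [9 7 2 6]
Step 2: flows [0->2,0->3,1->3,3->2] -> levels [7 6 4 7]
Step 3: flows [0->2,0=3,3->1,3->2] -> levels [6 7 6 5]
Step 4: flows [0=2,0->3,1->3,2->3] -> levels [5 6 5 8]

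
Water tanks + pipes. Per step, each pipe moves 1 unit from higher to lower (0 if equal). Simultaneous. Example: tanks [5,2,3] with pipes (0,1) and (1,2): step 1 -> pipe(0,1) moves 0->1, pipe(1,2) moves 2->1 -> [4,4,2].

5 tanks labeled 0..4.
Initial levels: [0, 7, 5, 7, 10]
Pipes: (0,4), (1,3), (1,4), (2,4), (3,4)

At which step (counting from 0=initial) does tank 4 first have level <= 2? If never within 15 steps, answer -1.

Step 1: flows [4->0,1=3,4->1,4->2,4->3] -> levels [1 8 6 8 6]
Step 2: flows [4->0,1=3,1->4,2=4,3->4] -> levels [2 7 6 7 7]
Step 3: flows [4->0,1=3,1=4,4->2,3=4] -> levels [3 7 7 7 5]
Step 4: flows [4->0,1=3,1->4,2->4,3->4] -> levels [4 6 6 6 7]
Step 5: flows [4->0,1=3,4->1,4->2,4->3] -> levels [5 7 7 7 3]
Step 6: flows [0->4,1=3,1->4,2->4,3->4] -> levels [4 6 6 6 7]
  -> period-2 cycle (repeats step 4); tank 4 never drops to <=2
Tank 4 never reaches <=2 within 15 steps

Answer: -1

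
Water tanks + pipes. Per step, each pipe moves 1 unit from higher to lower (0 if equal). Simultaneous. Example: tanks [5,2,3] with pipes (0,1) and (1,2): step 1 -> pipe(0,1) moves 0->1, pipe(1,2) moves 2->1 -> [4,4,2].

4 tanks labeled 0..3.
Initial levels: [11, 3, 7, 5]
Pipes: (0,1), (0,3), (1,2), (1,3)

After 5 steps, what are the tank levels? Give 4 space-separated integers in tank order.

Answer: 6 8 6 6

Derivation:
Step 1: flows [0->1,0->3,2->1,3->1] -> levels [9 6 6 5]
Step 2: flows [0->1,0->3,1=2,1->3] -> levels [7 6 6 7]
Step 3: flows [0->1,0=3,1=2,3->1] -> levels [6 8 6 6]
Step 4: flows [1->0,0=3,1->2,1->3] -> levels [7 5 7 7]
Step 5: flows [0->1,0=3,2->1,3->1] -> levels [6 8 6 6]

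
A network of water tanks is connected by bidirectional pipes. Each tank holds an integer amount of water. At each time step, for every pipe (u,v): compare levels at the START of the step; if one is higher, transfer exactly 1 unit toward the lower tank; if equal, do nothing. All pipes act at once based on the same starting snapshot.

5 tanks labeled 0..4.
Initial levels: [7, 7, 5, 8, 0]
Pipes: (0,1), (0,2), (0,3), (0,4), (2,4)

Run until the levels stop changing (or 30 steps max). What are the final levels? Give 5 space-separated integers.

Answer: 8 5 5 5 4

Derivation:
Step 1: flows [0=1,0->2,3->0,0->4,2->4] -> levels [6 7 5 7 2]
Step 2: flows [1->0,0->2,3->0,0->4,2->4] -> levels [6 6 5 6 4]
Step 3: flows [0=1,0->2,0=3,0->4,2->4] -> levels [4 6 5 6 6]
Step 4: flows [1->0,2->0,3->0,4->0,4->2] -> levels [8 5 5 5 4]
Step 5: flows [0->1,0->2,0->3,0->4,2->4] -> levels [4 6 5 6 6]
  -> period-2 cycle: step 5 state = step 3 state; never stabilizes
  -> state at step 30: (30-3) mod 2 = 1, same as step 4 -> [8 5 5 5 4]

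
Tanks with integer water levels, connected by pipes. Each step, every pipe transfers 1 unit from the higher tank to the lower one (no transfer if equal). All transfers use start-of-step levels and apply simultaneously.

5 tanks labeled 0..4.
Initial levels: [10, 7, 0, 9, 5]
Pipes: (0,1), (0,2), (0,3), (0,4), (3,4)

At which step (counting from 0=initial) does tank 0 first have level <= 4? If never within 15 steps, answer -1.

Answer: 3

Derivation:
Step 1: flows [0->1,0->2,0->3,0->4,3->4] -> levels [6 8 1 9 7]
Step 2: flows [1->0,0->2,3->0,4->0,3->4] -> levels [8 7 2 7 7]
Step 3: flows [0->1,0->2,0->3,0->4,3=4] -> levels [4 8 3 8 8]
Tank 0 first reaches <=4 at step 3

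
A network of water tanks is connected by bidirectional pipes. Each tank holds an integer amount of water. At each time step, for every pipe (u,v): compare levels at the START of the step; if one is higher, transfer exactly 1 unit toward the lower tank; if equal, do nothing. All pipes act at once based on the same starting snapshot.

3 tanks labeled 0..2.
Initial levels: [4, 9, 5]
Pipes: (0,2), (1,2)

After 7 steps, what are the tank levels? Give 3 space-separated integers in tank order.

Step 1: flows [2->0,1->2] -> levels [5 8 5]
Step 2: flows [0=2,1->2] -> levels [5 7 6]
Step 3: flows [2->0,1->2] -> levels [6 6 6]
Step 4: flows [0=2,1=2] -> levels [6 6 6]
  -> stable; steps 5..7 unchanged -> [6 6 6]

Answer: 6 6 6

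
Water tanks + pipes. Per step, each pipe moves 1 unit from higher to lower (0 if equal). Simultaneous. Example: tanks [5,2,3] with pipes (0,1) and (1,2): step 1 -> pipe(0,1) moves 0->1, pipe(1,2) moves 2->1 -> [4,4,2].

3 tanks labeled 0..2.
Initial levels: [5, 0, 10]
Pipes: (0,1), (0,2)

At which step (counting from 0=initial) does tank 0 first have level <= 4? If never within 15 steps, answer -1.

Answer: -1

Derivation:
Step 1: flows [0->1,2->0] -> levels [5 1 9]
Step 2: flows [0->1,2->0] -> levels [5 2 8]
Step 3: flows [0->1,2->0] -> levels [5 3 7]
Step 4: flows [0->1,2->0] -> levels [5 4 6]
Step 5: flows [0->1,2->0] -> levels [5 5 5]
Step 6: flows [0=1,0=2] -> levels [5 5 5]
  -> stable; tank 0 stays at 5 > 4
Tank 0 never reaches <=4 within 15 steps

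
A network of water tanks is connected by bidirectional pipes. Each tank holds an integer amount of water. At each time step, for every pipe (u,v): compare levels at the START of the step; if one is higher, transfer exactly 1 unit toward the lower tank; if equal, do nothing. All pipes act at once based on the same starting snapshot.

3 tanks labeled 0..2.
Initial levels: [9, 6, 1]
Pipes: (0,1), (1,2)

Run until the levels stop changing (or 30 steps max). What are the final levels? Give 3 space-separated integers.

Answer: 6 4 6

Derivation:
Step 1: flows [0->1,1->2] -> levels [8 6 2]
Step 2: flows [0->1,1->2] -> levels [7 6 3]
Step 3: flows [0->1,1->2] -> levels [6 6 4]
Step 4: flows [0=1,1->2] -> levels [6 5 5]
Step 5: flows [0->1,1=2] -> levels [5 6 5]
Step 6: flows [1->0,1->2] -> levels [6 4 6]
Step 7: flows [0->1,2->1] -> levels [5 6 5]
  -> period-2 cycle: step 7 state = step 5 state; never stabilizes
  -> state at step 30: (30-5) mod 2 = 1, same as step 6 -> [6 4 6]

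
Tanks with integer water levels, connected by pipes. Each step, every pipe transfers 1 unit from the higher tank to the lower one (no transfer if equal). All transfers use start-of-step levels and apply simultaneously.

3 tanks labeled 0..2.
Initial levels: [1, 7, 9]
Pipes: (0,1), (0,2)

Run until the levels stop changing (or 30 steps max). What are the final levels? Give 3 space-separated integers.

Answer: 5 6 6

Derivation:
Step 1: flows [1->0,2->0] -> levels [3 6 8]
Step 2: flows [1->0,2->0] -> levels [5 5 7]
Step 3: flows [0=1,2->0] -> levels [6 5 6]
Step 4: flows [0->1,0=2] -> levels [5 6 6]
Step 5: flows [1->0,2->0] -> levels [7 5 5]
Step 6: flows [0->1,0->2] -> levels [5 6 6]
  -> period-2 cycle: step 6 state = step 4 state; never stabilizes
  -> state at step 30: (30-4) mod 2 = 0, same as step 4 -> [5 6 6]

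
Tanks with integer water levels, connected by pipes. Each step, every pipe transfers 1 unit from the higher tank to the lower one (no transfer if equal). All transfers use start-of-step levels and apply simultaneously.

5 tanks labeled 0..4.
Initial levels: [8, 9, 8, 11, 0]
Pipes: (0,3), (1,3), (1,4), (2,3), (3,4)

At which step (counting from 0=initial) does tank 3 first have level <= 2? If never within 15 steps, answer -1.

Answer: -1

Derivation:
Step 1: flows [3->0,3->1,1->4,3->2,3->4] -> levels [9 9 9 7 2]
Step 2: flows [0->3,1->3,1->4,2->3,3->4] -> levels [8 7 8 9 4]
Step 3: flows [3->0,3->1,1->4,3->2,3->4] -> levels [9 7 9 5 6]
Step 4: flows [0->3,1->3,1->4,2->3,4->3] -> levels [8 5 8 9 6]
Step 5: flows [3->0,3->1,4->1,3->2,3->4] -> levels [9 7 9 5 6]
  -> period-2 cycle (repeats step 3); tank 3 never drops to <=2
Tank 3 never reaches <=2 within 15 steps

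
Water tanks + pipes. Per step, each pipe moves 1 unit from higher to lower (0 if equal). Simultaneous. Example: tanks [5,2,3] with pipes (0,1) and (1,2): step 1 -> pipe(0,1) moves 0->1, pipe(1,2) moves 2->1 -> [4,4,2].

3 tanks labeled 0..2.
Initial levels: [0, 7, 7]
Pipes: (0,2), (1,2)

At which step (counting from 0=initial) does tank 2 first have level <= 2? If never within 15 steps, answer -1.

Step 1: flows [2->0,1=2] -> levels [1 7 6]
Step 2: flows [2->0,1->2] -> levels [2 6 6]
Step 3: flows [2->0,1=2] -> levels [3 6 5]
Step 4: flows [2->0,1->2] -> levels [4 5 5]
Step 5: flows [2->0,1=2] -> levels [5 5 4]
Step 6: flows [0->2,1->2] -> levels [4 4 6]
Step 7: flows [2->0,2->1] -> levels [5 5 4]
  -> period-2 cycle (repeats step 5); tank 2 never drops to <=2
Tank 2 never reaches <=2 within 15 steps

Answer: -1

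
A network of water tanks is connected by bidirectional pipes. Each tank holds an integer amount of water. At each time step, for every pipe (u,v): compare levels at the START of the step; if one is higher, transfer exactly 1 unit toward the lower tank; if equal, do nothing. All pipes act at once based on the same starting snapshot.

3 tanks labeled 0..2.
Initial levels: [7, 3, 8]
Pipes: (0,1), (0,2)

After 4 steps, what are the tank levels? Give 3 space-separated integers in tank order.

Step 1: flows [0->1,2->0] -> levels [7 4 7]
Step 2: flows [0->1,0=2] -> levels [6 5 7]
Step 3: flows [0->1,2->0] -> levels [6 6 6]
Step 4: flows [0=1,0=2] -> levels [6 6 6]

Answer: 6 6 6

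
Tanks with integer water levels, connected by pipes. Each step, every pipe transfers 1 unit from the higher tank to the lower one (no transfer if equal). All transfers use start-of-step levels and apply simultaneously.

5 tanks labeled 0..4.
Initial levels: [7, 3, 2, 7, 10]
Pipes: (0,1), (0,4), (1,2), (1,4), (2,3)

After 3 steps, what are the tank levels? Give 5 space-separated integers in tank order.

Answer: 5 6 6 5 7

Derivation:
Step 1: flows [0->1,4->0,1->2,4->1,3->2] -> levels [7 4 4 6 8]
Step 2: flows [0->1,4->0,1=2,4->1,3->2] -> levels [7 6 5 5 6]
Step 3: flows [0->1,0->4,1->2,1=4,2=3] -> levels [5 6 6 5 7]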